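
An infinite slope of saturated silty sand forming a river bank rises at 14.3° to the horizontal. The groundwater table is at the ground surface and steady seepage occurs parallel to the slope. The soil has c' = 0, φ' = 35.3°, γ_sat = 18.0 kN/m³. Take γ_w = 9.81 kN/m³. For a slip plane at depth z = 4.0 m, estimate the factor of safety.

FS = 1.26

With seepage parallel to the slope and the water table at the surface, the effective normal stress on the slip plane uses the buoyant unit weight γ' = γ_sat − γ_w while the driving shear stress uses γ_sat:
FS = [c' + γ' z cos²β tanφ'] / [γ_sat z sinβ cosβ]
(For c' = 0 this reduces to FS = (γ'/γ_sat)·tanφ'/tanβ.)
γ' = 18.0 − 9.81 = 8.19 kN/m³
Numerator = 0.0 + 8.19·4.0·cos²14.3°·tan35.3° = 0.0 + 8.19·4.0·0.9390·0.7080 = 21.780 kPa
Denominator = 18.0·4.0·sin14.3°·cos14.3° = 18.0·4.0·0.2470·0.9690 = 17.233 kPa
FS = 21.780 / 17.233 = 1.264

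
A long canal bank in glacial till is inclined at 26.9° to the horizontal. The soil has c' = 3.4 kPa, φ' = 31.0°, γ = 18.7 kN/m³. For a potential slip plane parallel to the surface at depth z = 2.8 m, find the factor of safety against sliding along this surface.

FS = 1.35

For an infinite slope with a slip plane parallel to the surface (no pore pressure): FS = [c' + γz cos²β tanφ'] / [γz sinβ cosβ].
γz = 18.7·2.8 = 52.36 kN/m²
Numerator = 3.4 + 52.36·cos²26.9°·tan31.0° = 3.4 + 52.36·0.7953·0.6009 = 28.421 kPa
Denominator = 52.36·sin26.9°·cos26.9° = 52.36·0.4524·0.8918 = 21.126 kPa
FS = 28.421 / 21.126 = 1.345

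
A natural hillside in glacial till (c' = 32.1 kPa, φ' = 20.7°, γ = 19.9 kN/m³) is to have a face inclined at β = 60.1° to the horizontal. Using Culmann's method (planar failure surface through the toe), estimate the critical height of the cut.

H_c = 23.02 m

Culmann's analysis gives the critical failure plane at α_cr = (β + φ')/2 = (60.1 + 20.7)/2 = 40.4°, and the critical height
H_c = (4c'/γ) · sinβ cosφ' / [1 − cos(β − φ')]
    = (4·32.1/19.9) · sin60.1°·cos20.7° / [1 − cos(39.4°)]
    = 6.452 · 0.8669·0.9354 / [1 − 0.7727]
    = 6.452 · 0.8109 / 0.2273
    = 23.02 m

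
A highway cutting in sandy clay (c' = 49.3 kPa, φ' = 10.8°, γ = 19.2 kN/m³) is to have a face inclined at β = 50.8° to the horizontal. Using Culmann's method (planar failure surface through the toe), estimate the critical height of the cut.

H_c = 33.42 m

Culmann's analysis gives the critical failure plane at α_cr = (β + φ')/2 = (50.8 + 10.8)/2 = 30.8°, and the critical height
H_c = (4c'/γ) · sinβ cosφ' / [1 − cos(β − φ')]
    = (4·49.3/19.2) · sin50.8°·cos10.8° / [1 − cos(40.0°)]
    = 10.271 · 0.7749·0.9823 / [1 − 0.7660]
    = 10.271 · 0.7612 / 0.2340
    = 33.42 m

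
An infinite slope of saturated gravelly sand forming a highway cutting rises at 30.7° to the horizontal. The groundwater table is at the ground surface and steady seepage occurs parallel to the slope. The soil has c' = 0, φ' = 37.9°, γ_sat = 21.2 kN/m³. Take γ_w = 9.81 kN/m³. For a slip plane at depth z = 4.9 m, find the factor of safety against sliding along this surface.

With seepage parallel to the slope and the water table at the surface, the effective normal stress on the slip plane uses the buoyant unit weight γ' = γ_sat − γ_w while the driving shear stress uses γ_sat:
FS = [c' + γ' z cos²β tanφ'] / [γ_sat z sinβ cosβ]
(For c' = 0 this reduces to FS = (γ'/γ_sat)·tanφ'/tanβ.)
γ' = 21.2 − 9.81 = 11.39 kN/m³
Numerator = 0.0 + 11.39·4.9·cos²30.7°·tan37.9° = 0.0 + 11.39·4.9·0.7393·0.7785 = 32.123 kPa
Denominator = 21.2·4.9·sin30.7°·cos30.7° = 21.2·4.9·0.5105·0.8599 = 45.602 kPa
FS = 32.123 / 45.602 = 0.704

FS = 0.70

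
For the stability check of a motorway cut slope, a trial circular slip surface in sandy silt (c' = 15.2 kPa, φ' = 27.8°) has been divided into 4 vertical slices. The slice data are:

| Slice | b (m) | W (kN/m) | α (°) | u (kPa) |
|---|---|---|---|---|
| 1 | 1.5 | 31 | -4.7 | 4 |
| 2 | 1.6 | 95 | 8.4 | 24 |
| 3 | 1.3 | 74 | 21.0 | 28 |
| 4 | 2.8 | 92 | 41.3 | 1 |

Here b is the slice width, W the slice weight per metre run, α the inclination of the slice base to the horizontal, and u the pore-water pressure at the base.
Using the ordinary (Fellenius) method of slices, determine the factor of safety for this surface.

FS = 2.21

Ordinary method of slices: FS = Σ[c'·Δl_i + (W_i cosα_i − u_i·Δl_i)·tanφ'] / Σ W_i sinα_i, with Δl_i = b_i / cosα_i.
Slice 1: Δl = 1.5/cos(-4.7°) = 1.505 m; N'_1 = 31·cos(-4.7°) − 4·1.505 = 24.9; c'Δl = 22.88; W sinα = -2.5
Slice 2: Δl = 1.6/cos8.4° = 1.617 m; N'_2 = 95·cos8.4° − 24·1.617 = 55.2; c'Δl = 24.58; W sinα = 13.9
Slice 3: Δl = 1.3/cos21.0° = 1.392 m; N'_3 = 74·cos21.0° − 28·1.392 = 30.1; c'Δl = 21.17; W sinα = 26.5
Slice 4: Δl = 2.8/cos41.3° = 3.727 m; N'_4 = 92·cos41.3° − 1·3.727 = 65.4; c'Δl = 56.65; W sinα = 60.7
Σc'Δl = 125.3 kN/m; ΣN' = 175.5 kN/m; ΣW sinα = 98.6 kN/m
Resisting = 125.3 + 175.5·tan27.8° = 125.3 + 92.5 = 217.8 kN/m
FS = 217.8 / 98.6 = 2.210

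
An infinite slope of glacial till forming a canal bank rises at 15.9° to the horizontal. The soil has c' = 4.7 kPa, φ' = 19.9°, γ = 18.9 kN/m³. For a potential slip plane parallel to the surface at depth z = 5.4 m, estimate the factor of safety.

For an infinite slope with a slip plane parallel to the surface (no pore pressure): FS = [c' + γz cos²β tanφ'] / [γz sinβ cosβ].
γz = 18.9·5.4 = 102.06 kN/m²
Numerator = 4.7 + 102.06·cos²15.9°·tan19.9° = 4.7 + 102.06·0.9249·0.3620 = 38.872 kPa
Denominator = 102.06·sin15.9°·cos15.9° = 102.06·0.2740·0.9617 = 26.891 kPa
FS = 38.872 / 26.891 = 1.446

FS = 1.45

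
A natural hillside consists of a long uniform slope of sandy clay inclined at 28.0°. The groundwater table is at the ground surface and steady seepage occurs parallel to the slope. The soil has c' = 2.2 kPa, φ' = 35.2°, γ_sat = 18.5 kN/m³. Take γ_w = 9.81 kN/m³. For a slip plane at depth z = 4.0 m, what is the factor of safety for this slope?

FS = 0.69

With seepage parallel to the slope and the water table at the surface, the effective normal stress on the slip plane uses the buoyant unit weight γ' = γ_sat − γ_w while the driving shear stress uses γ_sat:
FS = [c' + γ' z cos²β tanφ'] / [γ_sat z sinβ cosβ]
γ' = 18.5 − 9.81 = 8.69 kN/m³
Numerator = 2.2 + 8.69·4.0·cos²28.0°·tan35.2° = 2.2 + 8.69·4.0·0.7796·0.7054 = 21.316 kPa
Denominator = 18.5·4.0·sin28.0°·cos28.0° = 18.5·4.0·0.4695·0.8829 = 30.674 kPa
FS = 21.316 / 30.674 = 0.695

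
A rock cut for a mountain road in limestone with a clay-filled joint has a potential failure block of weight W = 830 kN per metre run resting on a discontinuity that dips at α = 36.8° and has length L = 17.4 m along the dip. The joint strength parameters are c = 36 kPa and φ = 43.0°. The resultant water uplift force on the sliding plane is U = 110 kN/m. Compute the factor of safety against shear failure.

Resolving the block weight along and normal to the plane and applying the Mohr–Coulomb strength on the joint:
N' = W cosα − U = 830·cos36.8° − 110 = 554.6 kN/m
Driving force T = W sinα = 830·sin36.8° = 497.2 kN/m
Resisting force R = c·L + N'·tanφ = 36·17.4 + 554.6·tan43.0° = 626.4 + 517.2 = 1143.6 kN/m
FS = R / T = 1143.6 / 497.2 = 2.300

FS = 2.30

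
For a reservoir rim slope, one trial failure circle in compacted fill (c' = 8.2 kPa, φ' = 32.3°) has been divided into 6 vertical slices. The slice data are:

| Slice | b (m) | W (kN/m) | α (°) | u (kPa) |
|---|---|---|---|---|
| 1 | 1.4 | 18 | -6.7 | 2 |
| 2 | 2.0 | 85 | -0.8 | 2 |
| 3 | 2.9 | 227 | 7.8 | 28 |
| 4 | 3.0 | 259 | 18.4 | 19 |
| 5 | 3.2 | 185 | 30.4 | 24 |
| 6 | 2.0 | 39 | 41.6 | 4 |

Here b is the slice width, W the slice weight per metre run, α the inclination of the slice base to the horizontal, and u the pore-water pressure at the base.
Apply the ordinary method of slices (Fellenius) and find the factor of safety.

FS = 1.99

Ordinary method of slices: FS = Σ[c'·Δl_i + (W_i cosα_i − u_i·Δl_i)·tanφ'] / Σ W_i sinα_i, with Δl_i = b_i / cosα_i.
Slice 1: Δl = 1.4/cos(-6.7°) = 1.410 m; N'_1 = 18·cos(-6.7°) − 2·1.410 = 15.1; c'Δl = 11.56; W sinα = -2.1
Slice 2: Δl = 2.0/cos(-0.8°) = 2.000 m; N'_2 = 85·cos(-0.8°) − 2·2.000 = 81.0; c'Δl = 16.40; W sinα = -1.2
Slice 3: Δl = 2.9/cos7.8° = 2.927 m; N'_3 = 227·cos7.8° − 28·2.927 = 142.9; c'Δl = 24.00; W sinα = 30.8
Slice 4: Δl = 3.0/cos18.4° = 3.162 m; N'_4 = 259·cos18.4° − 19·3.162 = 185.7; c'Δl = 25.93; W sinα = 81.8
Slice 5: Δl = 3.2/cos30.4° = 3.710 m; N'_5 = 185·cos30.4° − 24·3.710 = 70.5; c'Δl = 30.42; W sinα = 93.6
Slice 6: Δl = 2.0/cos41.6° = 2.675 m; N'_6 = 39·cos41.6° − 4·2.675 = 18.5; c'Δl = 21.93; W sinα = 25.9
Σc'Δl = 130.2 kN/m; ΣN' = 513.7 kN/m; ΣW sinα = 228.8 kN/m
Resisting = 130.2 + 513.7·tan32.3° = 130.2 + 324.7 = 455.0 kN/m
FS = 455.0 / 228.8 = 1.989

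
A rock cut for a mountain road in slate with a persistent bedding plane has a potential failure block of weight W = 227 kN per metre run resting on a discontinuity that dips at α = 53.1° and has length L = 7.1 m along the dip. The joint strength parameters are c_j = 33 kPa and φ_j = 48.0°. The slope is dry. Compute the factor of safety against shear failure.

FS = 2.12

Resolving the block weight along and normal to the plane and applying the Mohr–Coulomb strength on the joint:
N' = W cosα = 227·cos53.1° = 136.3 kN/m
Driving force T = W sinα = 227·sin53.1° = 181.5 kN/m
Resisting force R = c_j·L + N'·tanφ_j = 33·7.1 + 136.3·tan48.0° = 234.3 + 151.4 = 385.7 kN/m
FS = R / T = 385.7 / 181.5 = 2.125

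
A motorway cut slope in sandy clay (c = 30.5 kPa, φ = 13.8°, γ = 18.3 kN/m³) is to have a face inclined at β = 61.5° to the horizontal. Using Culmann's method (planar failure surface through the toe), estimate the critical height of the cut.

Culmann's analysis gives the critical failure plane at α_cr = (β + φ)/2 = (61.5 + 13.8)/2 = 37.6°, and the critical height
H_c = (4c/γ) · sinβ cosφ / [1 − cos(β − φ)]
    = (4·30.5/18.3) · sin61.5°·cos13.8° / [1 − cos(47.7°)]
    = 6.667 · 0.8788·0.9711 / [1 − 0.6730]
    = 6.667 · 0.8534 / 0.3270
    = 17.40 m

H_c = 17.40 m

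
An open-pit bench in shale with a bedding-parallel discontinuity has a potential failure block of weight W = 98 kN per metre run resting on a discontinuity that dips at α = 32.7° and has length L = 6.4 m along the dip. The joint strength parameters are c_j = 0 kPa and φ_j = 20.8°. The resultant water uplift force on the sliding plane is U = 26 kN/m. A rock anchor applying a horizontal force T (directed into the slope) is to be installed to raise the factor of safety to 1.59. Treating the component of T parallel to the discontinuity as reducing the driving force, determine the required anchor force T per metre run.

T = 41 kN/m

Resolving forces along and normal to the sliding plane, with the horizontal anchor force T adding T·sinα to the effective normal force and T·cosα acting up the plane against the driving force:
FS = [c_jL + (W cosα − U + T sinα) tanφ_j] / [W sinα − T cosα]
Without the anchor: N' = 56.5 kN/m, driving T_d = 52.9 kN/m, resisting R = 0·6.4 + 56.5·tan20.8° = 21.5 kN/m, FS = 0.41.
Setting FS = 1.59 and solving for T:
1.59·(52.9 − T cos32.7°) = 21.5 + T sin32.7°·tan20.8°
T·(sin32.7°·tan20.8° + 1.59·cos32.7°) = 1.59·52.9 − 21.5
T·(0.5402·0.3799 + 1.59·0.8415) = 84.2 − 21.5 = 62.7
T·1.5432 = 62.7
T = 40.6 kN/m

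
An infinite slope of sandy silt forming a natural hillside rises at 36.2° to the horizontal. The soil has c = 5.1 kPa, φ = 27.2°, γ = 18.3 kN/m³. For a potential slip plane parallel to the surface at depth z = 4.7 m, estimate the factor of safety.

For an infinite slope with a slip plane parallel to the surface (no pore pressure): FS = [c + γz cos²β tanφ] / [γz sinβ cosβ].
γz = 18.3·4.7 = 86.01 kN/m²
Numerator = 5.1 + 86.01·cos²36.2°·tan27.2° = 5.1 + 86.01·0.6512·0.5139 = 33.884 kPa
Denominator = 86.01·sin36.2°·cos36.2° = 86.01·0.5906·0.8070 = 40.992 kPa
FS = 33.884 / 40.992 = 0.827

FS = 0.83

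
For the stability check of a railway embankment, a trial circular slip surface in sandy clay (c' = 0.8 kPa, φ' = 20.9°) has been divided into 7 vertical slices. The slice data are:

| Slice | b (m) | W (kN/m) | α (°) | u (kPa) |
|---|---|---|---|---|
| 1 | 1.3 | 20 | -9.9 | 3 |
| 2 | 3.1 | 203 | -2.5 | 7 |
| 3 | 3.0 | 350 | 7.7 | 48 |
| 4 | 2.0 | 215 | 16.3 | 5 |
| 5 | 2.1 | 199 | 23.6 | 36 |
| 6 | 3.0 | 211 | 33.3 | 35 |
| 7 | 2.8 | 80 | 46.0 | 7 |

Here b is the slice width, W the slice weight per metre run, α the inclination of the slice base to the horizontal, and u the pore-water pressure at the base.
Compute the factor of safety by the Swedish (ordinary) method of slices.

Ordinary method of slices: FS = Σ[c'·Δl_i + (W_i cosα_i − u_i·Δl_i)·tanφ'] / Σ W_i sinα_i, with Δl_i = b_i / cosα_i.
Slice 1: Δl = 1.3/cos(-9.9°) = 1.320 m; N'_1 = 20·cos(-9.9°) − 3·1.320 = 15.7; c'Δl = 1.06; W sinα = -3.4
Slice 2: Δl = 3.1/cos(-2.5°) = 3.103 m; N'_2 = 203·cos(-2.5°) − 7·3.103 = 181.1; c'Δl = 2.48; W sinα = -8.9
Slice 3: Δl = 3.0/cos7.7° = 3.027 m; N'_3 = 350·cos7.7° − 48·3.027 = 201.5; c'Δl = 2.42; W sinα = 46.9
Slice 4: Δl = 2.0/cos16.3° = 2.084 m; N'_4 = 215·cos16.3° − 5·2.084 = 195.9; c'Δl = 1.67; W sinα = 60.3
Slice 5: Δl = 2.1/cos23.6° = 2.292 m; N'_5 = 199·cos23.6° − 36·2.292 = 99.9; c'Δl = 1.83; W sinα = 79.7
Slice 6: Δl = 3.0/cos33.3° = 3.589 m; N'_6 = 211·cos33.3° − 35·3.589 = 50.7; c'Δl = 2.87; W sinα = 115.8
Slice 7: Δl = 2.8/cos46.0° = 4.031 m; N'_7 = 80·cos46.0° − 7·4.031 = 27.4; c'Δl = 3.22; W sinα = 57.5
Σc'Δl = 15.6 kN/m; ΣN' = 772.2 kN/m; ΣW sinα = 348.0 kN/m
Resisting = 15.6 + 772.2·tan20.9° = 15.6 + 294.9 = 310.4 kN/m
FS = 310.4 / 348.0 = 0.892

FS = 0.89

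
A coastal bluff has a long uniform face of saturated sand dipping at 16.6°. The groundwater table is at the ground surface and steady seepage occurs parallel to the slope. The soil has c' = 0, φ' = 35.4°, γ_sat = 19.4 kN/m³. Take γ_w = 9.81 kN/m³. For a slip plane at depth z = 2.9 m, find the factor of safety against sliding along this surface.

With seepage parallel to the slope and the water table at the surface, the effective normal stress on the slip plane uses the buoyant unit weight γ' = γ_sat − γ_w while the driving shear stress uses γ_sat:
FS = [c' + γ' z cos²β tanφ'] / [γ_sat z sinβ cosβ]
(For c' = 0 this reduces to FS = (γ'/γ_sat)·tanφ'/tanβ.)
γ' = 19.4 − 9.81 = 9.59 kN/m³
Numerator = 0.0 + 9.59·2.9·cos²16.6°·tan35.4° = 0.0 + 9.59·2.9·0.9184·0.7107 = 18.151 kPa
Denominator = 19.4·2.9·sin16.6°·cos16.6° = 19.4·2.9·0.2857·0.9583 = 15.403 kPa
FS = 18.151 / 15.403 = 1.178

FS = 1.18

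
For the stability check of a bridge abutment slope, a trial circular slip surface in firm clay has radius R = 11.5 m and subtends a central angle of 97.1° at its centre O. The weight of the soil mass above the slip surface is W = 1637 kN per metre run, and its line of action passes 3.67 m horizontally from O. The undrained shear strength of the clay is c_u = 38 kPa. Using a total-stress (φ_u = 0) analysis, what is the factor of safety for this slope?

FS = 1.42

Taking moments about the centre O, the resisting moment is provided by the undrained shear strength acting along the arc:
Arc length L_a = R·θ = 11.5·(97.1°·π/180) = 11.5·1.6947 = 19.49 m
M_R = c_u·L_a·R = 38·19.49·11.5 = 8516.8 kN·m/m
M_D = W·d = 1637·3.67 = 6007.8 kN·m/m
FS = M_R / M_D = 8516.8 / 6007.8 = 1.418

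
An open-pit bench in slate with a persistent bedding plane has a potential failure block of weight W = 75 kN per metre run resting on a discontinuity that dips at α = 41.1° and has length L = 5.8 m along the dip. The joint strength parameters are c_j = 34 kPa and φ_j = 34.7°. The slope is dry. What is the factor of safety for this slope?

FS = 4.79

Resolving the block weight along and normal to the plane and applying the Mohr–Coulomb strength on the joint:
N' = W cosα = 75·cos41.1° = 56.5 kN/m
Driving force T = W sinα = 75·sin41.1° = 49.3 kN/m
Resisting force R = c_j·L + N'·tanφ_j = 34·5.8 + 56.5·tan34.7° = 197.2 + 39.1 = 236.3 kN/m
FS = R / T = 236.3 / 49.3 = 4.793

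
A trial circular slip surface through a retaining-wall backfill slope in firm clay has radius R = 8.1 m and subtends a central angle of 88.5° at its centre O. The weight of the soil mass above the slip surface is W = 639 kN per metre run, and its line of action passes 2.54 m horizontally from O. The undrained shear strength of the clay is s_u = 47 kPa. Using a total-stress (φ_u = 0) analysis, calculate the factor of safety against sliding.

FS = 2.93

Taking moments about the centre O, the resisting moment is provided by the undrained shear strength acting along the arc:
Arc length L_a = R·θ = 8.1·(88.5°·π/180) = 8.1·1.5446 = 12.51 m
M_R = s_u·L_a·R = 47·12.51·8.1 = 4763.1 kN·m/m
M_D = W·d = 639·2.54 = 1623.1 kN·m/m
FS = M_R / M_D = 4763.1 / 1623.1 = 2.935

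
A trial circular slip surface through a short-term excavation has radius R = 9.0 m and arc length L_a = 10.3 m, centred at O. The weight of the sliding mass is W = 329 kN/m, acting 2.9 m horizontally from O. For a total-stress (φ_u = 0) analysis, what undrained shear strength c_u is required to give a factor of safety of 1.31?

FS = c_u·L_a·R / (W·d), so c_u = FS·W·d / (L_a·R).
c_u = 1.31·329·2.9 / (10.30·9.0) = 1249.9 / 92.70 = 13.48 kPa

c_u = 13.5 kPa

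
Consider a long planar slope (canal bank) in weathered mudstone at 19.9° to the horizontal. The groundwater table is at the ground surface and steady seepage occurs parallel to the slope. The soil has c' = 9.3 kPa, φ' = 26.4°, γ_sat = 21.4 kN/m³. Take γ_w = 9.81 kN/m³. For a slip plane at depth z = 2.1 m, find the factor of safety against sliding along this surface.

FS = 1.39

With seepage parallel to the slope and the water table at the surface, the effective normal stress on the slip plane uses the buoyant unit weight γ' = γ_sat − γ_w while the driving shear stress uses γ_sat:
FS = [c' + γ' z cos²β tanφ'] / [γ_sat z sinβ cosβ]
γ' = 21.4 − 9.81 = 11.59 kN/m³
Numerator = 9.3 + 11.59·2.1·cos²19.9°·tan26.4° = 9.3 + 11.59·2.1·0.8841·0.4964 = 19.982 kPa
Denominator = 21.4·2.1·sin19.9°·cos19.9° = 21.4·2.1·0.3404·0.9403 = 14.383 kPa
FS = 19.982 / 14.383 = 1.389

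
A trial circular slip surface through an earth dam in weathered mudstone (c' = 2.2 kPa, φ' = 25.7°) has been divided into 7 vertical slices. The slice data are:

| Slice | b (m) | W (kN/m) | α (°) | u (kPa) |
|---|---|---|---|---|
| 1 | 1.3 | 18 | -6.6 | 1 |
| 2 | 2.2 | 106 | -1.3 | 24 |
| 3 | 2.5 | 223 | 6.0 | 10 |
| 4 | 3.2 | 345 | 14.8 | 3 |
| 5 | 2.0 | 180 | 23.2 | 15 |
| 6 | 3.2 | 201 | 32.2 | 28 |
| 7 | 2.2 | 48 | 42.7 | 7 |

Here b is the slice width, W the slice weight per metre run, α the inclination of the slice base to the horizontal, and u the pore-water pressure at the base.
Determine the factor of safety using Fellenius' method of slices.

FS = 1.34

Ordinary method of slices: FS = Σ[c'·Δl_i + (W_i cosα_i − u_i·Δl_i)·tanφ'] / Σ W_i sinα_i, with Δl_i = b_i / cosα_i.
Slice 1: Δl = 1.3/cos(-6.6°) = 1.309 m; N'_1 = 18·cos(-6.6°) − 1·1.309 = 16.6; c'Δl = 2.88; W sinα = -2.1
Slice 2: Δl = 2.2/cos(-1.3°) = 2.201 m; N'_2 = 106·cos(-1.3°) − 24·2.201 = 53.2; c'Δl = 4.84; W sinα = -2.4
Slice 3: Δl = 2.5/cos6.0° = 2.514 m; N'_3 = 223·cos6.0° − 10·2.514 = 196.6; c'Δl = 5.53; W sinα = 23.3
Slice 4: Δl = 3.2/cos14.8° = 3.310 m; N'_4 = 345·cos14.8° − 3·3.310 = 323.6; c'Δl = 7.28; W sinα = 88.1
Slice 5: Δl = 2.0/cos23.2° = 2.176 m; N'_5 = 180·cos23.2° − 15·2.176 = 132.8; c'Δl = 4.79; W sinα = 70.9
Slice 6: Δl = 3.2/cos32.2° = 3.782 m; N'_6 = 201·cos32.2° − 28·3.782 = 64.2; c'Δl = 8.32; W sinα = 107.1
Slice 7: Δl = 2.2/cos42.7° = 2.994 m; N'_7 = 48·cos42.7° − 7·2.994 = 14.3; c'Δl = 6.59; W sinα = 32.6
Σc'Δl = 40.2 kN/m; ΣN' = 801.3 kN/m; ΣW sinα = 317.5 kN/m
Resisting = 40.2 + 801.3·tan25.7° = 40.2 + 385.6 = 425.9 kN/m
FS = 425.9 / 317.5 = 1.341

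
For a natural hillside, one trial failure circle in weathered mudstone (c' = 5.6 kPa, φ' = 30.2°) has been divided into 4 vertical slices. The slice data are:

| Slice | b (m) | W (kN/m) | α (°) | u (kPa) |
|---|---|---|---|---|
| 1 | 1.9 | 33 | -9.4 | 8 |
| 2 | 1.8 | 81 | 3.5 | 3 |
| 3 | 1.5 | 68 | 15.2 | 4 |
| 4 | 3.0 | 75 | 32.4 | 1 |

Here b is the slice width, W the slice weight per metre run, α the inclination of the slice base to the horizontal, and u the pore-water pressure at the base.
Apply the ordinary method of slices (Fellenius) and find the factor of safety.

Ordinary method of slices: FS = Σ[c'·Δl_i + (W_i cosα_i − u_i·Δl_i)·tanφ'] / Σ W_i sinα_i, with Δl_i = b_i / cosα_i.
Slice 1: Δl = 1.9/cos(-9.4°) = 1.926 m; N'_1 = 33·cos(-9.4°) − 8·1.926 = 17.2; c'Δl = 10.78; W sinα = -5.4
Slice 2: Δl = 1.8/cos3.5° = 1.803 m; N'_2 = 81·cos3.5° − 3·1.803 = 75.4; c'Δl = 10.10; W sinα = 4.9
Slice 3: Δl = 1.5/cos15.2° = 1.554 m; N'_3 = 68·cos15.2° − 4·1.554 = 59.4; c'Δl = 8.70; W sinα = 17.8
Slice 4: Δl = 3.0/cos32.4° = 3.553 m; N'_4 = 75·cos32.4° − 1·3.553 = 59.8; c'Δl = 19.90; W sinα = 40.2
Σc'Δl = 49.5 kN/m; ΣN' = 211.8 kN/m; ΣW sinα = 57.6 kN/m
Resisting = 49.5 + 211.8·tan30.2° = 49.5 + 123.2 = 172.7 kN/m
FS = 172.7 / 57.6 = 3.000

FS = 3.00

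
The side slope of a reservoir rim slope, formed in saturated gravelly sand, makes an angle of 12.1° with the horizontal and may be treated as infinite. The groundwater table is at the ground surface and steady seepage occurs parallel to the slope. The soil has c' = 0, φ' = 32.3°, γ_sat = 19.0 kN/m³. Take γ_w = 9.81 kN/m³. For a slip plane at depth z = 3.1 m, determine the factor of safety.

With seepage parallel to the slope and the water table at the surface, the effective normal stress on the slip plane uses the buoyant unit weight γ' = γ_sat − γ_w while the driving shear stress uses γ_sat:
FS = [c' + γ' z cos²β tanφ'] / [γ_sat z sinβ cosβ]
(For c' = 0 this reduces to FS = (γ'/γ_sat)·tanφ'/tanβ.)
γ' = 19.0 − 9.81 = 9.19 kN/m³
Numerator = 0.0 + 9.19·3.1·cos²12.1°·tan32.3° = 0.0 + 9.19·3.1·0.9561·0.6322 = 17.219 kPa
Denominator = 19.0·3.1·sin12.1°·cos12.1° = 19.0·3.1·0.2096·0.9778 = 12.072 kPa
FS = 17.219 / 12.072 = 1.426

FS = 1.43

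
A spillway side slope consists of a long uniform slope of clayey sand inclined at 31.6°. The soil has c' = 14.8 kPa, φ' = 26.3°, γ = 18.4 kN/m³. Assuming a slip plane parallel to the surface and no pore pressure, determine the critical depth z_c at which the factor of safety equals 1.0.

z_c = 9.17 m

Setting FS = 1.00 in FS = [c' + γz cos²β tanφ'] / [γz sinβ cosβ] and solving for z:
z = c' / [γ cosβ (FS·sinβ − cosβ·tanφ')]
  = 14.8 / [18.4·cos31.6°·(1.00·sin31.6° − cos31.6°·tan26.3°)]
  = 14.8 / [18.4·0.8517·(1.00·0.5240 − 0.8517·0.4942)]
  = 14.8 / 1.6148 = 9.165 m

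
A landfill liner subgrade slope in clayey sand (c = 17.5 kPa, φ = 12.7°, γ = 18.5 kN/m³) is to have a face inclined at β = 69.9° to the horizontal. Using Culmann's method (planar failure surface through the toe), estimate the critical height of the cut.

Culmann's analysis gives the critical failure plane at α_cr = (β + φ)/2 = (69.9 + 12.7)/2 = 41.3°, and the critical height
H_c = (4c/γ) · sinβ cosφ / [1 − cos(β − φ)]
    = (4·17.5/18.5) · sin69.9°·cos12.7° / [1 − cos(57.2°)]
    = 3.784 · 0.9391·0.9755 / [1 − 0.5417]
    = 3.784 · 0.9161 / 0.4583
    = 7.56 m

H_c = 7.56 m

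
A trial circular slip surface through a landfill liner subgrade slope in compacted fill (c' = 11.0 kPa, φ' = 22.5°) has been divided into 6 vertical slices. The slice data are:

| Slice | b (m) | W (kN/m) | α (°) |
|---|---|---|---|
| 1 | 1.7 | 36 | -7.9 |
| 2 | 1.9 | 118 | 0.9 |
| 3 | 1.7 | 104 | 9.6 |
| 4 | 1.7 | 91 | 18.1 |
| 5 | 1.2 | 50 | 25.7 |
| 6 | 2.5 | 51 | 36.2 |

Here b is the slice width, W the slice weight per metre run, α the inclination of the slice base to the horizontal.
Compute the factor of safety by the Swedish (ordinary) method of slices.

Ordinary method of slices: FS = Σ[c'·Δl_i + (W_i cosα_i)·tanφ'] / Σ W_i sinα_i, with Δl_i = b_i / cosα_i.
Slice 1: Δl = 1.7/cos(-7.9°) = 1.716 m; N'_1 = 36·cos(-7.9°) = 35.7; c'Δl = 18.88; W sinα = -4.9
Slice 2: Δl = 1.9/cos0.9° = 1.900 m; N'_2 = 118·cos0.9° = 118.0; c'Δl = 20.90; W sinα = 1.9
Slice 3: Δl = 1.7/cos9.6° = 1.724 m; N'_3 = 104·cos9.6° = 102.5; c'Δl = 18.97; W sinα = 17.3
Slice 4: Δl = 1.7/cos18.1° = 1.789 m; N'_4 = 91·cos18.1° = 86.5; c'Δl = 19.67; W sinα = 28.3
Slice 5: Δl = 1.2/cos25.7° = 1.332 m; N'_5 = 50·cos25.7° = 45.1; c'Δl = 14.65; W sinα = 21.7
Slice 6: Δl = 2.5/cos36.2° = 3.098 m; N'_6 = 51·cos36.2° = 41.2; c'Δl = 34.08; W sinα = 30.1
Σc'Δl = 127.1 kN/m; ΣN' = 428.9 kN/m; ΣW sinα = 94.3 kN/m
Resisting = 127.1 + 428.9·tan22.5° = 127.1 + 177.7 = 304.8 kN/m
FS = 304.8 / 94.3 = 3.231

FS = 3.23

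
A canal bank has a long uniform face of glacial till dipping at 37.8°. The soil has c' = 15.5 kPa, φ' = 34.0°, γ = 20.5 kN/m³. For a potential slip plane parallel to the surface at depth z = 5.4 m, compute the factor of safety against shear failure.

FS = 1.16

For an infinite slope with a slip plane parallel to the surface (no pore pressure): FS = [c' + γz cos²β tanφ'] / [γz sinβ cosβ].
γz = 20.5·5.4 = 110.70 kN/m²
Numerator = 15.5 + 110.70·cos²37.8°·tan34.0° = 15.5 + 110.70·0.6243·0.6745 = 62.119 kPa
Denominator = 110.70·sin37.8°·cos37.8° = 110.70·0.6129·0.7902 = 53.611 kPa
FS = 62.119 / 53.611 = 1.159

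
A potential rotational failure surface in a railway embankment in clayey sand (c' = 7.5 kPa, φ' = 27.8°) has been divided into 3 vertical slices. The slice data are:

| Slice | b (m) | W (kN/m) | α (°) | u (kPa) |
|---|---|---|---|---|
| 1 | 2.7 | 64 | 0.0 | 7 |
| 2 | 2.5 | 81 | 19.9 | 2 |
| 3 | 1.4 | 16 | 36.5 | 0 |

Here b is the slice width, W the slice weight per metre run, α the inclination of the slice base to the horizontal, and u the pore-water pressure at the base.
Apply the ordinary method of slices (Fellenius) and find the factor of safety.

FS = 3.27

Ordinary method of slices: FS = Σ[c'·Δl_i + (W_i cosα_i − u_i·Δl_i)·tanφ'] / Σ W_i sinα_i, with Δl_i = b_i / cosα_i.
Slice 1: Δl = 2.7/cos0.0° = 2.700 m; N'_1 = 64·cos0.0° − 7·2.700 = 45.1; c'Δl = 20.25; W sinα = 0.0
Slice 2: Δl = 2.5/cos19.9° = 2.659 m; N'_2 = 81·cos19.9° − 2·2.659 = 70.8; c'Δl = 19.94; W sinα = 27.6
Slice 3: Δl = 1.4/cos36.5° = 1.742 m; N'_3 = 16·cos36.5° − 0·1.742 = 12.9; c'Δl = 13.06; W sinα = 9.5
Σc'Δl = 53.3 kN/m; ΣN' = 128.8 kN/m; ΣW sinα = 37.1 kN/m
Resisting = 53.3 + 128.8·tan27.8° = 53.3 + 67.9 = 121.2 kN/m
FS = 121.2 / 37.1 = 3.267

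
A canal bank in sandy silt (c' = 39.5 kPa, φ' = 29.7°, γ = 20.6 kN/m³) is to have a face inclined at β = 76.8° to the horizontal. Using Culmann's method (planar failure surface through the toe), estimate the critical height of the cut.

H_c = 20.32 m

Culmann's analysis gives the critical failure plane at α_cr = (β + φ')/2 = (76.8 + 29.7)/2 = 53.2°, and the critical height
H_c = (4c'/γ) · sinβ cosφ' / [1 − cos(β − φ')]
    = (4·39.5/20.6) · sin76.8°·cos29.7° / [1 − cos(47.1°)]
    = 7.670 · 0.9736·0.8686 / [1 − 0.6807]
    = 7.670 · 0.8457 / 0.3193
    = 20.32 m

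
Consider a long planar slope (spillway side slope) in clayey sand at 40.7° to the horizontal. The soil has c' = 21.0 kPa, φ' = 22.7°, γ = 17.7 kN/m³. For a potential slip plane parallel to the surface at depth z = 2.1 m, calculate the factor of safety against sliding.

FS = 1.63

For an infinite slope with a slip plane parallel to the surface (no pore pressure): FS = [c' + γz cos²β tanφ'] / [γz sinβ cosβ].
γz = 17.7·2.1 = 37.17 kN/m²
Numerator = 21.0 + 37.17·cos²40.7°·tan22.7° = 21.0 + 37.17·0.5748·0.4183 = 29.937 kPa
Denominator = 37.17·sin40.7°·cos40.7° = 37.17·0.6521·0.7581 = 18.376 kPa
FS = 29.937 / 18.376 = 1.629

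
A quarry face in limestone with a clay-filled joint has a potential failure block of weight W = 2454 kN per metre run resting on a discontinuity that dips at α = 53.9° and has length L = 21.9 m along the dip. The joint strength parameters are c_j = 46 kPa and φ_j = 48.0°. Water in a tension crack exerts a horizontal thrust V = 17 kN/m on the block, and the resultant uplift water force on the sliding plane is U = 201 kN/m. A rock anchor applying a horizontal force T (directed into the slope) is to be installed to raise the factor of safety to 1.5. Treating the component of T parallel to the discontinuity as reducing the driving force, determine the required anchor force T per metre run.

Resolving forces along and normal to the sliding plane, with the horizontal anchor force T adding T·sinα to the effective normal force and T·cosα acting up the plane against the driving force:
FS = [c_jL + (W cosα − U − V sinα + T sinα) tanφ_j] / [W sinα + V cosα − T cosα]
Without the anchor: N' = 1231.2 kN/m, driving T_d = 1992.8 kN/m, resisting R = 46·21.9 + 1231.2·tan48.0° = 2374.7 kN/m, FS = 1.19.
Setting FS = 1.5 and solving for T:
1.5·(1992.8 − T cos53.9°) = 2374.7 + T sin53.9°·tan48.0°
T·(sin53.9°·tan48.0° + 1.5·cos53.9°) = 1.5·1992.8 − 2374.7
T·(0.8080·1.1106 + 1.5·0.5892) = 2989.2 − 2374.7 = 614.5
T·1.7812 = 614.5
T = 345.0 kN/m

T = 345 kN/m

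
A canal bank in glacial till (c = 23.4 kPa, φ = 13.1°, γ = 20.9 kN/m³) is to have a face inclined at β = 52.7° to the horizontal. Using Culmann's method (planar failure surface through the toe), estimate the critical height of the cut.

H_c = 15.12 m

Culmann's analysis gives the critical failure plane at α_cr = (β + φ)/2 = (52.7 + 13.1)/2 = 32.9°, and the critical height
H_c = (4c/γ) · sinβ cosφ / [1 − cos(β − φ)]
    = (4·23.4/20.9) · sin52.7°·cos13.1° / [1 − cos(39.6°)]
    = 4.478 · 0.7955·0.9740 / [1 − 0.7705]
    = 4.478 · 0.7748 / 0.2295
    = 15.12 m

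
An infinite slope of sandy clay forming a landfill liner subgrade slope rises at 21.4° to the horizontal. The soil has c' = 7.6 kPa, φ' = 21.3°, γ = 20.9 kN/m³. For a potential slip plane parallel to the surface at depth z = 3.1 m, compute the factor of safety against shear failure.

For an infinite slope with a slip plane parallel to the surface (no pore pressure): FS = [c' + γz cos²β tanφ'] / [γz sinβ cosβ].
γz = 20.9·3.1 = 64.79 kN/m²
Numerator = 7.6 + 64.79·cos²21.4°·tan21.3° = 7.6 + 64.79·0.8669·0.3899 = 29.497 kPa
Denominator = 64.79·sin21.4°·cos21.4° = 64.79·0.3649·0.9311 = 22.011 kPa
FS = 29.497 / 22.011 = 1.340

FS = 1.34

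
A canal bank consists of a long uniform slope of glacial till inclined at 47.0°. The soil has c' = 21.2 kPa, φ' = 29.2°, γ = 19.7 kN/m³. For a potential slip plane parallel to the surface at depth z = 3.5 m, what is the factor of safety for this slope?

For an infinite slope with a slip plane parallel to the surface (no pore pressure): FS = [c' + γz cos²β tanφ'] / [γz sinβ cosβ].
γz = 19.7·3.5 = 68.95 kN/m²
Numerator = 21.2 + 68.95·cos²47.0°·tan29.2° = 21.2 + 68.95·0.4651·0.5589 = 39.123 kPa
Denominator = 68.95·sin47.0°·cos47.0° = 68.95·0.7314·0.6820 = 34.391 kPa
FS = 39.123 / 34.391 = 1.138

FS = 1.14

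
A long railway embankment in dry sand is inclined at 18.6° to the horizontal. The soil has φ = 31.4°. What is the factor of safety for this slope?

For a dry cohesionless infinite slope the factor of safety is FS = tanφ / tanβ.
FS = tan31.4° / tan18.6° = 0.6104 / 0.3365 = 1.814

FS = 1.81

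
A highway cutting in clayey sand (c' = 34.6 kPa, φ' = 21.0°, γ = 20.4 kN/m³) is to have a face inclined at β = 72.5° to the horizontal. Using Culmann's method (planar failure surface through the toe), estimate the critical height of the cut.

Culmann's analysis gives the critical failure plane at α_cr = (β + φ')/2 = (72.5 + 21.0)/2 = 46.8°, and the critical height
H_c = (4c'/γ) · sinβ cosφ' / [1 − cos(β − φ')]
    = (4·34.6/20.4) · sin72.5°·cos21.0° / [1 − cos(51.5°)]
    = 6.784 · 0.9537·0.9336 / [1 − 0.6225]
    = 6.784 · 0.8904 / 0.3775
    = 16.00 m

H_c = 16.00 m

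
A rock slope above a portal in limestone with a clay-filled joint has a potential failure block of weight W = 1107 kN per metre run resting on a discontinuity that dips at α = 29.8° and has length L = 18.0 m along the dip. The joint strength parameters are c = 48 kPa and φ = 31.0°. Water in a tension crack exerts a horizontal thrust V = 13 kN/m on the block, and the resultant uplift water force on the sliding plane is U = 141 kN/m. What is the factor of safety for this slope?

FS = 2.41

Resolving the block weight along and normal to the plane and applying the Mohr–Coulomb strength on the joint:
N' = W cosα − U − V sinα = 1107·cos29.8° − 141 − 13·sin29.8° = 813.2 kN/m
Driving force T = W sinα + V cosα = 1107·sin29.8° + 13·cos29.8° = 561.4 kN/m
Resisting force R = c·L + N'·tanφ = 48·18.0 + 813.2·tan31.0° = 864.0 + 488.6 = 1352.6 kN/m
FS = R / T = 1352.6 / 561.4 = 2.409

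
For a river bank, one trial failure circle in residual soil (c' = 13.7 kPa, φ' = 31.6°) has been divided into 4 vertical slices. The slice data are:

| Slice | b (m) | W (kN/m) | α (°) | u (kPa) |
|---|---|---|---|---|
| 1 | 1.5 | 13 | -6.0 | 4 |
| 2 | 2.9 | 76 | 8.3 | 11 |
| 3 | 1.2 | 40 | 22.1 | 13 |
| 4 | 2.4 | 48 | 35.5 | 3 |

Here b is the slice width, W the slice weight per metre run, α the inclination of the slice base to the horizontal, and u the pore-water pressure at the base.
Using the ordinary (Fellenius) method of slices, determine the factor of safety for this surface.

Ordinary method of slices: FS = Σ[c'·Δl_i + (W_i cosα_i − u_i·Δl_i)·tanφ'] / Σ W_i sinα_i, with Δl_i = b_i / cosα_i.
Slice 1: Δl = 1.5/cos(-6.0°) = 1.508 m; N'_1 = 13·cos(-6.0°) − 4·1.508 = 6.9; c'Δl = 20.66; W sinα = -1.4
Slice 2: Δl = 2.9/cos8.3° = 2.931 m; N'_2 = 76·cos8.3° − 11·2.931 = 43.0; c'Δl = 40.15; W sinα = 11.0
Slice 3: Δl = 1.2/cos22.1° = 1.295 m; N'_3 = 40·cos22.1° − 13·1.295 = 20.2; c'Δl = 17.74; W sinα = 15.0
Slice 4: Δl = 2.4/cos35.5° = 2.948 m; N'_4 = 48·cos35.5° − 3·2.948 = 30.2; c'Δl = 40.39; W sinα = 27.9
Σc'Δl = 118.9 kN/m; ΣN' = 100.3 kN/m; ΣW sinα = 52.5 kN/m
Resisting = 118.9 + 100.3·tan31.6° = 118.9 + 61.7 = 180.7 kN/m
FS = 180.7 / 52.5 = 3.439

FS = 3.44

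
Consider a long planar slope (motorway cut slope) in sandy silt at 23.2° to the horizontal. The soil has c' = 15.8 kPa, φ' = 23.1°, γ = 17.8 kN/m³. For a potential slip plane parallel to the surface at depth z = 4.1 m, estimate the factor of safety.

FS = 1.59

For an infinite slope with a slip plane parallel to the surface (no pore pressure): FS = [c' + γz cos²β tanφ'] / [γz sinβ cosβ].
γz = 17.8·4.1 = 72.98 kN/m²
Numerator = 15.8 + 72.98·cos²23.2°·tan23.1° = 15.8 + 72.98·0.8448·0.4265 = 42.098 kPa
Denominator = 72.98·sin23.2°·cos23.2° = 72.98·0.3939·0.9191 = 26.425 kPa
FS = 42.098 / 26.425 = 1.593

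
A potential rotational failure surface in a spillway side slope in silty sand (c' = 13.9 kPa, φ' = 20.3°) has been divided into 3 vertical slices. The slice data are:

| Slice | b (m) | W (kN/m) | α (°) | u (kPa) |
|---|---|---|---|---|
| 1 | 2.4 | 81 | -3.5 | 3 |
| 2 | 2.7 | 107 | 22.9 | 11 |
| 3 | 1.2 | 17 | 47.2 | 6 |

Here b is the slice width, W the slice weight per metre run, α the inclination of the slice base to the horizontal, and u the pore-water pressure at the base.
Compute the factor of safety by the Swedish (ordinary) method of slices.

Ordinary method of slices: FS = Σ[c'·Δl_i + (W_i cosα_i − u_i·Δl_i)·tanφ'] / Σ W_i sinα_i, with Δl_i = b_i / cosα_i.
Slice 1: Δl = 2.4/cos(-3.5°) = 2.404 m; N'_1 = 81·cos(-3.5°) − 3·2.404 = 73.6; c'Δl = 33.42; W sinα = -4.9
Slice 2: Δl = 2.7/cos22.9° = 2.931 m; N'_2 = 107·cos22.9° − 11·2.931 = 66.3; c'Δl = 40.74; W sinα = 41.6
Slice 3: Δl = 1.2/cos47.2° = 1.766 m; N'_3 = 17·cos47.2° − 6·1.766 = 1.0; c'Δl = 24.55; W sinα = 12.5
Σc'Δl = 98.7 kN/m; ΣN' = 140.9 kN/m; ΣW sinα = 49.2 kN/m
Resisting = 98.7 + 140.9·tan20.3° = 98.7 + 52.1 = 150.8 kN/m
FS = 150.8 / 49.2 = 3.068

FS = 3.07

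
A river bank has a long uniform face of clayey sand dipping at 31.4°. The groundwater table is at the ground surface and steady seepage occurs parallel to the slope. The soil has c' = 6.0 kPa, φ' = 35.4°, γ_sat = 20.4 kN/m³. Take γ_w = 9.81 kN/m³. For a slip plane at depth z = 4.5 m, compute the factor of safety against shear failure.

With seepage parallel to the slope and the water table at the surface, the effective normal stress on the slip plane uses the buoyant unit weight γ' = γ_sat − γ_w while the driving shear stress uses γ_sat:
FS = [c' + γ' z cos²β tanφ'] / [γ_sat z sinβ cosβ]
γ' = 20.4 − 9.81 = 10.59 kN/m³
Numerator = 6.0 + 10.59·4.5·cos²31.4°·tan35.4° = 6.0 + 10.59·4.5·0.7285·0.7107 = 30.674 kPa
Denominator = 20.4·4.5·sin31.4°·cos31.4° = 20.4·4.5·0.5210·0.8536 = 40.824 kPa
FS = 30.674 / 40.824 = 0.751

FS = 0.75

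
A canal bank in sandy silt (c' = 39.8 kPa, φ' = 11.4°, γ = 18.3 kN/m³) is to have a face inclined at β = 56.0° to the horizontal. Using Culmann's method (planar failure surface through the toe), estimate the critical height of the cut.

Culmann's analysis gives the critical failure plane at α_cr = (β + φ')/2 = (56.0 + 11.4)/2 = 33.7°, and the critical height
H_c = (4c'/γ) · sinβ cosφ' / [1 − cos(β − φ')]
    = (4·39.8/18.3) · sin56.0°·cos11.4° / [1 − cos(44.6°)]
    = 8.699 · 0.8290·0.9803 / [1 − 0.7120]
    = 8.699 · 0.8127 / 0.2880
    = 24.55 m

H_c = 24.55 m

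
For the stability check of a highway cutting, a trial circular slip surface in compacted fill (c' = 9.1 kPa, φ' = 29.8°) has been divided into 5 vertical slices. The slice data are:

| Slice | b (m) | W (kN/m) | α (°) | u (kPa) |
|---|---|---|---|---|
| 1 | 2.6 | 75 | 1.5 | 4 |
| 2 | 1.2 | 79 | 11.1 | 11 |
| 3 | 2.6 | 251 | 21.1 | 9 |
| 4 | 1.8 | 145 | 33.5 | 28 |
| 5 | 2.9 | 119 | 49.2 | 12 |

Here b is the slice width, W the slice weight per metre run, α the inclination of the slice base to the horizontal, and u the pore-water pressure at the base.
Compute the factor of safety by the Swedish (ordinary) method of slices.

Ordinary method of slices: FS = Σ[c'·Δl_i + (W_i cosα_i − u_i·Δl_i)·tanφ'] / Σ W_i sinα_i, with Δl_i = b_i / cosα_i.
Slice 1: Δl = 2.6/cos1.5° = 2.601 m; N'_1 = 75·cos1.5° − 4·2.601 = 64.6; c'Δl = 23.67; W sinα = 2.0
Slice 2: Δl = 1.2/cos11.1° = 1.223 m; N'_2 = 79·cos11.1° − 11·1.223 = 64.1; c'Δl = 11.13; W sinα = 15.2
Slice 3: Δl = 2.6/cos21.1° = 2.787 m; N'_3 = 251·cos21.1° − 9·2.787 = 209.1; c'Δl = 25.36; W sinα = 90.4
Slice 4: Δl = 1.8/cos33.5° = 2.159 m; N'_4 = 145·cos33.5° − 28·2.159 = 60.5; c'Δl = 19.64; W sinα = 80.0
Slice 5: Δl = 2.9/cos49.2° = 4.438 m; N'_5 = 119·cos49.2° − 12·4.438 = 24.5; c'Δl = 40.39; W sinα = 90.1
Σc'Δl = 120.2 kN/m; ΣN' = 422.7 kN/m; ΣW sinα = 277.6 kN/m
Resisting = 120.2 + 422.7·tan29.8° = 120.2 + 242.1 = 362.3 kN/m
FS = 362.3 / 277.6 = 1.305

FS = 1.30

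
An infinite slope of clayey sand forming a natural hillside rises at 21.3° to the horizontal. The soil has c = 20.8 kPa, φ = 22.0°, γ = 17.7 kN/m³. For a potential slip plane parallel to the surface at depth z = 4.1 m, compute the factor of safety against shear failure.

FS = 1.88

For an infinite slope with a slip plane parallel to the surface (no pore pressure): FS = [c + γz cos²β tanφ] / [γz sinβ cosβ].
γz = 17.7·4.1 = 72.57 kN/m²
Numerator = 20.8 + 72.57·cos²21.3°·tan22.0° = 20.8 + 72.57·0.8680·0.4040 = 46.251 kPa
Denominator = 72.57·sin21.3°·cos21.3° = 72.57·0.3633·0.9317 = 24.560 kPa
FS = 46.251 / 24.560 = 1.883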